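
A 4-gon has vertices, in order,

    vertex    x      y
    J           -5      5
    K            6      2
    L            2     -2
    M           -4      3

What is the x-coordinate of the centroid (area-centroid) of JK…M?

Apply the shoelace formula. First the cross-terms c_i = x_i·y_{i+1} − x_{i+1}·y_i:
  -40, -16, -2, -5  ⇒  2A = -63, A = -31.5.
Then Σ (x_i + x_{i+1})·c_i = -119, so x̄ = -119 / (6·(-31.5)) = 17/27.

17/27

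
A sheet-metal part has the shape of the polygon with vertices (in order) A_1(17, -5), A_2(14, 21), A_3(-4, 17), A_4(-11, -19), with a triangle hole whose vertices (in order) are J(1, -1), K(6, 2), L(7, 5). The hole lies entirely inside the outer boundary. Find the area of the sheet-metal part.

Outer boundary:
Apply the surveyor's formula: 2A = Σ (x_i·y_{i+1} − x_{i+1}·y_i), indices taken mod 4.
Σ = (427) + (322) + (263) + (378) = 1390
Area = |Σ|/2 = 695.
Hole:
Apply the surveyor's formula: 2A = Σ (x_i·y_{i+1} − x_{i+1}·y_i), indices taken mod 3.
Σ = (8) + (16) + (-12) = 12
Area = |Σ|/2 = 6.
Net area = 695 − 6 = 689.

689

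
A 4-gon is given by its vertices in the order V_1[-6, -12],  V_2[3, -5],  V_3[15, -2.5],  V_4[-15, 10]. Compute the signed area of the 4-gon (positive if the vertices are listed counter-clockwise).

Apply Gauss's area formula: 2A = Σ (x_i·y_{i+1} − x_{i+1}·y_i), indices taken mod 4.
Σ = (66) + (67.5) + (112.5) + (240) = 486
Signed area = Σ/2 = 243 (positive ⇒ counter-clockwise traversal).

243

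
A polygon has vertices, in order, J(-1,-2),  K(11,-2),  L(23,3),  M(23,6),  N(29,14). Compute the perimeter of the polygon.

72

|JK| = √((12)² + (0)²) = √144 = 12
|KL| = √((12)² + (5)²) = √169 = 13
|LM| = √((0)² + (3)²) = √9 = 3
|MN| = √((6)² + (8)²) = √100 = 10
|NJ| = √((-30)² + (-16)²) = √1156 = 34
Perimeter = 12 + 13 + 3 + 10 + 34 = 72.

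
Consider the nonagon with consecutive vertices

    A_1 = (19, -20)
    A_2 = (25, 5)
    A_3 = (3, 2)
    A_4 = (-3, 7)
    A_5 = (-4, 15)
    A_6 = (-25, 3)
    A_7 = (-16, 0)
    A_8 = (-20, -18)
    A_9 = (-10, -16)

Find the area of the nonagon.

991.5

Apply the shoelace (surveyor's) formula: 2A = Σ (x_i·y_{i+1} − x_{i+1}·y_i), indices taken mod 9.
Cross-terms: 595, 35, 27, -17, 363, 48, 288, 140, 504  ⇒  Σ = 1983
Area = |Σ|/2 = 991.5.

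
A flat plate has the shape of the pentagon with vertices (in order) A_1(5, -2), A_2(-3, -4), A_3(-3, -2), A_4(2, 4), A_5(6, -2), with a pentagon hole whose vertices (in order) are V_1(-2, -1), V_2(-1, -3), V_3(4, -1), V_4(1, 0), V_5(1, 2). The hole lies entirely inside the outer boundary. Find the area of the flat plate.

Outer boundary:
Apply Gauss's area formula: 2A = Σ (x_i·y_{i+1} − x_{i+1}·y_i), indices taken mod 5.
Σ = (-26) + (-6) + (-8) + (-28) + (-2) = -70
Area = |Σ|/2 = 35.
Hole:
Σ = (5) + (13) + (1) + (2) + (3) = 24
Area = |Σ|/2 = 12.
Net area = 35 − 12 = 23.

23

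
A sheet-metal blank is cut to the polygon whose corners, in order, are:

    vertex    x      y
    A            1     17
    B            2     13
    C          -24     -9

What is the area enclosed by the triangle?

Apply Gauss's area formula: 2A = Σ (x_i·y_{i+1} − x_{i+1}·y_i), indices taken mod 3.
Cross-terms: -21, 294, -399  ⇒  Σ = -126
Area = |Σ|/2 = 63.

63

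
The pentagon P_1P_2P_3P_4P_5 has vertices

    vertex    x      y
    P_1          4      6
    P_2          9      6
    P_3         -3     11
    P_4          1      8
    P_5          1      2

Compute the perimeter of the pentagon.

|P_1P_2| = √((5)² + (0)²) = √25 = 5
|P_2P_3| = √((-12)² + (5)²) = √169 = 13
|P_3P_4| = √((4)² + (-3)²) = √25 = 5
|P_4P_5| = √((0)² + (-6)²) = √36 = 6
|P_5P_1| = √((3)² + (4)²) = √25 = 5
Perimeter = 5 + 13 + 5 + 6 + 5 = 34.

34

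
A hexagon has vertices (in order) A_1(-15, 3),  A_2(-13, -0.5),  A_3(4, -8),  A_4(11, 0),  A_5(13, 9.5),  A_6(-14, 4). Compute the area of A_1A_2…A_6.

274

Apply the shoelace formula: 2A = Σ (x_i·y_{i+1} − x_{i+1}·y_i), indices taken mod 6.
Σ = (46.5) + (106) + (88) + (104.5) + (185) + (18) = 548
Area = |Σ|/2 = 274.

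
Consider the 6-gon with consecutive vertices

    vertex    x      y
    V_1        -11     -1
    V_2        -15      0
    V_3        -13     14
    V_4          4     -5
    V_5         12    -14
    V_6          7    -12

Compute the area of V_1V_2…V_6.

Apply the shoelace formula: 2A = Σ (x_i·y_{i+1} − x_{i+1}·y_i), indices taken mod 6.
V_1→V_2: (-11)(0) − (-15)(-1) = -15
V_2→V_3: (-15)(14) − (-13)(0) = -210
V_3→V_4: (-13)(-5) − (4)(14) = 9
V_4→V_5: (4)(-14) − (12)(-5) = 4
V_5→V_6: (12)(-12) − (7)(-14) = -46
V_6→V_1: (7)(-1) − (-11)(-12) = -139
Σ = -397
Area = |Σ|/2 = 198.5.

198.5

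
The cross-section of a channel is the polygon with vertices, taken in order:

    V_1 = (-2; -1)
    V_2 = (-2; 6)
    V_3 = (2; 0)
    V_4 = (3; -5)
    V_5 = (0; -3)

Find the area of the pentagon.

25.5

Apply Gauss's area formula: 2A = Σ (x_i·y_{i+1} − x_{i+1}·y_i), indices taken mod 5.
Cross-terms: -14, -12, -10, -9, -6  ⇒  Σ = -51
Area = |Σ|/2 = 25.5.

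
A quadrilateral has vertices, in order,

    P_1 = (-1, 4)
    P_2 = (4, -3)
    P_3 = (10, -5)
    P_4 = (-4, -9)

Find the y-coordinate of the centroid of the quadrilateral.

Apply the shoelace (surveyor's) formula. First the cross-terms c_i = x_i·y_{i+1} − x_{i+1}·y_i:
  -13, 10, -110, -25  ⇒  2A = -138, A = -69.
Then Σ (y_i + y_{i+1})·c_i = 1572, so ȳ = 1572 / (6·(-69)) = -262/69.

-262/69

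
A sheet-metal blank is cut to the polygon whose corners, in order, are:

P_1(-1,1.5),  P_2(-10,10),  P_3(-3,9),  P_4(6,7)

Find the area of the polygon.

57

Apply the surveyor's formula: 2A = Σ (x_i·y_{i+1} − x_{i+1}·y_i), indices taken mod 4.
Σ = (5) + (-60) + (-75) + (16) = -114
Area = |Σ|/2 = 57.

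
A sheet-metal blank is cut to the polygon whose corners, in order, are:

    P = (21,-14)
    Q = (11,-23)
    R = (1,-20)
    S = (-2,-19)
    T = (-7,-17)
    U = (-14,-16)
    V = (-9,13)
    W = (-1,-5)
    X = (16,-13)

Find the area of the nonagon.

Apply the shoelace (surveyor's) formula: 2A = Σ (x_i·y_{i+1} − x_{i+1}·y_i), indices taken mod 9.
Cross-terms: -329, -197, -59, -99, -126, -326, 58, 93, 49  ⇒  Σ = -936
Area = |Σ|/2 = 468.

468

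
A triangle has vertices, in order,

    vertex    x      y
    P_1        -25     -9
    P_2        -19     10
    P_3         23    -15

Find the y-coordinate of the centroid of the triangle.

Apply the shoelace (surveyor's) formula. First the cross-terms c_i = x_i·y_{i+1} − x_{i+1}·y_i:
  -421, 55, -582  ⇒  2A = -948, A = -474.
Then Σ (y_i + y_{i+1})·c_i = 13272, so ȳ = 13272 / (6·(-474)) = -14/3.

-14/3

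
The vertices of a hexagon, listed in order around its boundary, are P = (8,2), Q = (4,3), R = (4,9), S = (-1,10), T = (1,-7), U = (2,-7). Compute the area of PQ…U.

76.5

Apply the surveyor's formula: 2A = Σ (x_i·y_{i+1} − x_{i+1}·y_i), indices taken mod 6.
P→Q: (8)(3) − (4)(2) = 16
Q→R: (4)(9) − (4)(3) = 24
R→S: (4)(10) − (-1)(9) = 49
S→T: (-1)(-7) − (1)(10) = -3
T→U: (1)(-7) − (2)(-7) = 7
U→P: (2)(2) − (8)(-7) = 60
Σ = 153
Area = |Σ|/2 = 76.5.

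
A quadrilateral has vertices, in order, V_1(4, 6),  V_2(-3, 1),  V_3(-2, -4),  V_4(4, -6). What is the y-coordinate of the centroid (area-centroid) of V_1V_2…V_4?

Apply the surveyor's formula. First the cross-terms c_i = x_i·y_{i+1} − x_{i+1}·y_i:
  22, 14, 28, 48  ⇒  2A = 112, A = 56.
Then Σ (y_i + y_{i+1})·c_i = -168, so ȳ = -168 / (6·56) = -0.5.

-0.5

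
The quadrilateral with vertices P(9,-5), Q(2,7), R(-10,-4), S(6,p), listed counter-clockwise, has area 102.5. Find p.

-4

The doubled signed area Σ (x_i y_{i+1} − x_{i+1} y_i) is linear in p.
With p=0 it equals 129; the coefficient of p is -19 (from the two edges through S).
So -19·p + 129 = 2·102.5 = 205 ⇒ p = -4.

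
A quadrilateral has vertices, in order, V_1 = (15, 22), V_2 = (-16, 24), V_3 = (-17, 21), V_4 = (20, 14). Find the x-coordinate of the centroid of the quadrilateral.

Apply the shoelace formula. First the cross-terms c_i = x_i·y_{i+1} − x_{i+1}·y_i:
  712, 72, -658, 230  ⇒  2A = 356, A = 178.
Then Σ (x_i + x_{i+1})·c_i = 2988, so x̄ = 2988 / (6·178) = 249/89.

249/89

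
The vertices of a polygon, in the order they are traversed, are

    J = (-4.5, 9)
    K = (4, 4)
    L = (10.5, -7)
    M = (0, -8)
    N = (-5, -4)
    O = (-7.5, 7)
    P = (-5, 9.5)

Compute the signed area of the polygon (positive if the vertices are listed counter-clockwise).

J→K: (-4.5)(4) − (4)(9) = -54
K→L: (4)(-7) − (10.5)(4) = -70
L→M: (10.5)(-8) − (0)(-7) = -84
M→N: (0)(-4) − (-5)(-8) = -40
N→O: (-5)(7) − (-7.5)(-4) = -65
O→P: (-7.5)(9.5) − (-5)(7) = -36.25
P→J: (-5)(9) − (-4.5)(9.5) = -2.25
Σ = -351.5
Signed area = Σ/2 = -175.75 (negative ⇒ clockwise traversal).

-175.75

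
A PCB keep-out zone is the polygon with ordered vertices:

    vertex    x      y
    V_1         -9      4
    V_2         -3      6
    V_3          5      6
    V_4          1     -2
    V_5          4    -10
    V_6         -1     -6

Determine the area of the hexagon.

100

Apply the surveyor's formula: 2A = Σ (x_i·y_{i+1} − x_{i+1}·y_i), indices taken mod 6.
Σ = (-42) + (-48) + (-16) + (-2) + (-34) + (-58) = -200
Area = |Σ|/2 = 100.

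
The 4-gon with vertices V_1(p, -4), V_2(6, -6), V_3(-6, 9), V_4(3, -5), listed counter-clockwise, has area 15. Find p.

Write out the shoelace sum; only the two edges meeting at V_1 involve p:
2·Area = [(3·(-4) − p·(-5)) + (p·(-6) − 6·(-4))] + 21
       = -1·p + 33 = 30
⇒ p = 3.

3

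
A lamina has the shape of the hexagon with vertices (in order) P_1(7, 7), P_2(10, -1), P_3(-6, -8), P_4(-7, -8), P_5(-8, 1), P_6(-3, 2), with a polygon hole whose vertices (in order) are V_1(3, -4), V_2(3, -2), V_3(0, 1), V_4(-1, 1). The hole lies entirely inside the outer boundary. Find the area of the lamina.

Outer boundary:
Cross-terms: -77, -86, -8, -71, -13, -35  ⇒  Σ = -290
Area = |Σ|/2 = 145.
Hole:
Apply the surveyor's formula: 2A = Σ (x_i·y_{i+1} − x_{i+1}·y_i), indices taken mod 4.
Σ = (6) + (3) + (1) + (1) = 11
Area = |Σ|/2 = 5.5.
Net area = 145 − 5.5 = 139.5.

139.5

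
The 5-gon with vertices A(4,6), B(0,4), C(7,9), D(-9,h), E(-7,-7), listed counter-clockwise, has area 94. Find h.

Write out the shoelace sum; only the two edges meeting at D involve h:
2·Area = [(7·h − (-9)·9) + ((-9)·(-7) − (-7)·h)] + -26
       = 14·h + 118 = 188
⇒ h = 5.

5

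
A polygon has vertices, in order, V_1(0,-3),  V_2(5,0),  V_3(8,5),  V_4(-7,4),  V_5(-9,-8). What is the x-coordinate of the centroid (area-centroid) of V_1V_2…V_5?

Apply Gauss's area formula. First the cross-terms c_i = x_i·y_{i+1} − x_{i+1}·y_i:
  15, 25, 67, 92, 27  ⇒  2A = 226, A = 113.
Then Σ (x_i + x_{i+1})·c_i = -1248, so x̄ = -1248 / (6·113) = -208/113.

-208/113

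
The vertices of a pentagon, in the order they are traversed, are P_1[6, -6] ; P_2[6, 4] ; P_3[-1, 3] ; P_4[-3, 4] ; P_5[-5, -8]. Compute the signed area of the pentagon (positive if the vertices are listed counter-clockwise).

104.5

P_1→P_2: (6)(4) − (6)(-6) = 60
P_2→P_3: (6)(3) − (-1)(4) = 22
P_3→P_4: (-1)(4) − (-3)(3) = 5
P_4→P_5: (-3)(-8) − (-5)(4) = 44
P_5→P_1: (-5)(-6) − (6)(-8) = 78
Σ = 209
Signed area = Σ/2 = 104.5 (positive ⇒ counter-clockwise traversal).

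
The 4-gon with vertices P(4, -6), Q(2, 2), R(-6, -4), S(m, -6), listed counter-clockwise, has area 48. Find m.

-6

Write out the shoelace sum; only the two edges meeting at S involve m:
2·Area = [((-6)·(-6) − m·(-4)) + (m·(-6) − 4·(-6))] + 24
       = -2·m + 84 = 96
⇒ m = -6.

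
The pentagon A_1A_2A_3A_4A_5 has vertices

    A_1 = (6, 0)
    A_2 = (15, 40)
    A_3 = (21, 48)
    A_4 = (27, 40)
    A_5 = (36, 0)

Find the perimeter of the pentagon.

|A_1A_2| = √((9)² + (40)²) = √1681 = 41
|A_2A_3| = √((6)² + (8)²) = √100 = 10
|A_3A_4| = √((6)² + (-8)²) = √100 = 10
|A_4A_5| = √((9)² + (-40)²) = √1681 = 41
|A_5A_1| = √((-30)² + (0)²) = √900 = 30
Perimeter = 41 + 10 + 10 + 41 + 30 = 132.

132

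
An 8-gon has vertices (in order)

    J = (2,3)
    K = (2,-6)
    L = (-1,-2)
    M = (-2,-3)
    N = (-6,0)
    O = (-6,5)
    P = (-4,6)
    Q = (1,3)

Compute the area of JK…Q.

57

Σ = (-18) + (-10) + (-1) + (-18) + (-30) + (-16) + (-18) + (-3) = -114
Area = |Σ|/2 = 57.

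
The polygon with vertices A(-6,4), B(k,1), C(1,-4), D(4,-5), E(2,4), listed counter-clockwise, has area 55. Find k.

The doubled signed area Σ (x_i y_{i+1} − x_{i+1} y_i) is linear in k.
With k=0 it equals 62; the coefficient of k is -8 (from the two edges through B).
So -8·k + 62 = 2·55 = 110 ⇒ k = -6.

-6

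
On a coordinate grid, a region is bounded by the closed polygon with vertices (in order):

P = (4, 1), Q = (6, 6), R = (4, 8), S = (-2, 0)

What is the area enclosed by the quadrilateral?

28

Apply the surveyor's formula: 2A = Σ (x_i·y_{i+1} − x_{i+1}·y_i), indices taken mod 4.
Σ = (18) + (24) + (16) + (-2) = 56
Area = |Σ|/2 = 28.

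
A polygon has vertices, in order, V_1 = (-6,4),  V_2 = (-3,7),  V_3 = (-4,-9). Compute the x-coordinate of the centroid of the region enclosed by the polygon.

Apply the surveyor's formula. First the cross-terms c_i = x_i·y_{i+1} − x_{i+1}·y_i:
  -30, 55, -70  ⇒  2A = -45, A = -22.5.
Then Σ (x_i + x_{i+1})·c_i = 585, so x̄ = 585 / (6·(-22.5)) = -13/3.

-13/3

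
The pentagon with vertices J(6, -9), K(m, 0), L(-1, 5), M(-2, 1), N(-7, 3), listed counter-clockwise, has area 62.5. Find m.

5

Write out the shoelace sum; only the two edges meeting at K involve m:
2·Area = [(6·0 − m·(-9)) + (m·5 − (-1)·0)] + 55
       = 14·m + 55 = 125
⇒ m = 5.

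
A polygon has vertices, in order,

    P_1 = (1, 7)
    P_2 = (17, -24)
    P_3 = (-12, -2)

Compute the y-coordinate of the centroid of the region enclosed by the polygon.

-19/3

Apply the surveyor's formula. First the cross-terms c_i = x_i·y_{i+1} − x_{i+1}·y_i:
  -143, -322, -82  ⇒  2A = -547, A = -273.5.
Then Σ (y_i + y_{i+1})·c_i = 10393, so ȳ = 10393 / (6·(-273.5)) = -19/3.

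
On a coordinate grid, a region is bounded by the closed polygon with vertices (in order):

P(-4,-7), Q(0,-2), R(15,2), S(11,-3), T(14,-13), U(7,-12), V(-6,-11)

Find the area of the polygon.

179

Apply the shoelace (surveyor's) formula: 2A = Σ (x_i·y_{i+1} − x_{i+1}·y_i), indices taken mod 7.
Σ = (8) + (30) + (-67) + (-101) + (-77) + (-149) + (-2) = -358
Area = |Σ|/2 = 179.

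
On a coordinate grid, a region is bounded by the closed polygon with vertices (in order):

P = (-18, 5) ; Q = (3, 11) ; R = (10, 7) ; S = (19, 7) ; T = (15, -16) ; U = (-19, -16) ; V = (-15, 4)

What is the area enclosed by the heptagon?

Σ = (-213) + (-89) + (-63) + (-409) + (-544) + (-316) + (-3) = -1637
Area = |Σ|/2 = 818.5.

818.5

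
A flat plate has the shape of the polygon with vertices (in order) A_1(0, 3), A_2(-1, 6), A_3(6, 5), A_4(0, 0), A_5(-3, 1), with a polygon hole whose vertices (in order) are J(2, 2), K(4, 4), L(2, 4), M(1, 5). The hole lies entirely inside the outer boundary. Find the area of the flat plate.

20.5

Outer boundary:
Apply the surveyor's formula: 2A = Σ (x_i·y_{i+1} − x_{i+1}·y_i), indices taken mod 5.
Cross-terms: 3, -41, 0, 0, -9  ⇒  Σ = -47
Area = |Σ|/2 = 23.5.
Hole:
Apply the surveyor's formula: 2A = Σ (x_i·y_{i+1} − x_{i+1}·y_i), indices taken mod 4.
J→K: (2)(4) − (4)(2) = 0
K→L: (4)(4) − (2)(4) = 8
L→M: (2)(5) − (1)(4) = 6
M→J: (1)(2) − (2)(5) = -8
Σ = 6
Area = |Σ|/2 = 3.
Net area = 23.5 − 3 = 20.5.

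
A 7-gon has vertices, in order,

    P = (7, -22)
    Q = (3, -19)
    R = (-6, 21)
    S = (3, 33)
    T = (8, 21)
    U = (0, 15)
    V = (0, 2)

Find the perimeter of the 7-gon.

122

|PQ| = √((-4)² + (3)²) = √25 = 5
|QR| = √((-9)² + (40)²) = √1681 = 41
|RS| = √((9)² + (12)²) = √225 = 15
|ST| = √((5)² + (-12)²) = √169 = 13
|TU| = √((-8)² + (-6)²) = √100 = 10
|UV| = √((0)² + (-13)²) = √169 = 13
|VP| = √((7)² + (-24)²) = √625 = 25
Perimeter = 5 + 41 + 15 + 13 + 10 + 13 + 25 = 122.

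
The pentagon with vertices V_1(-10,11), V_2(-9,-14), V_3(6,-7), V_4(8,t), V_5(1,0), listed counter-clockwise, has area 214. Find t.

Write out the shoelace sum; only the two edges meeting at V_4 involve t:
2·Area = [(6·t − 8·(-7)) + (8·0 − 1·t)] + 397
       = 5·t + 453 = 428
⇒ t = -5.

-5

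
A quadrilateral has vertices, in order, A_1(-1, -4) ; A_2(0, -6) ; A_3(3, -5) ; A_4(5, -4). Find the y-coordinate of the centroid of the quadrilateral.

-61/13

Apply the surveyor's formula. First the cross-terms c_i = x_i·y_{i+1} − x_{i+1}·y_i:
  6, 18, 13, -24  ⇒  2A = 13, A = 6.5.
Then Σ (y_i + y_{i+1})·c_i = -183, so ȳ = -183 / (6·6.5) = -61/13.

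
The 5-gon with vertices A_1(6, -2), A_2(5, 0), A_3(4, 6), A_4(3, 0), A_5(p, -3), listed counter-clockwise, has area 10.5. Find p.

The doubled signed area Σ (x_i y_{i+1} − x_{i+1} y_i) is linear in p.
With p=0 it equals 31; the coefficient of p is -2 (from the two edges through A_5).
So -2·p + 31 = 2·10.5 = 21 ⇒ p = 5.

5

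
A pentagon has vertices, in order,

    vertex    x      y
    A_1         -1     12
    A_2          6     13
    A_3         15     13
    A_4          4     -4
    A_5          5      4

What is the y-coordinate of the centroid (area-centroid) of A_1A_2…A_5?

Apply Gauss's area formula. First the cross-terms c_i = x_i·y_{i+1} − x_{i+1}·y_i:
  -85, -117, -112, 36, 64  ⇒  2A = -214, A = -107.
Then Σ (y_i + y_{i+1})·c_i = -5151, so ȳ = -5151 / (6·(-107)) = 1717/214.

1717/214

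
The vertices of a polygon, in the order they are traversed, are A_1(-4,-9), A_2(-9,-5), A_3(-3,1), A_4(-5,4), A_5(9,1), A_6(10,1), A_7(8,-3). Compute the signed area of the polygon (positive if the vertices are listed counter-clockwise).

Apply Gauss's area formula: 2A = Σ (x_i·y_{i+1} − x_{i+1}·y_i), indices taken mod 7.
Σ = (-61) + (-24) + (-7) + (-41) + (-1) + (-38) + (-84) = -256
Signed area = Σ/2 = -128 (negative ⇒ clockwise traversal).

-128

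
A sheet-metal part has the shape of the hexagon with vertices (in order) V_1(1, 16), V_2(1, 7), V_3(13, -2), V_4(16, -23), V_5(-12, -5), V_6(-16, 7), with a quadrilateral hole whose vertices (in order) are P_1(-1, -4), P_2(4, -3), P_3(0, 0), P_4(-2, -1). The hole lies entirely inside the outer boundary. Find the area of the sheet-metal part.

563

Outer boundary:
Apply the shoelace formula: 2A = Σ (x_i·y_{i+1} − x_{i+1}·y_i), indices taken mod 6.
Σ = (-9) + (-93) + (-267) + (-356) + (-164) + (-263) = -1152
Area = |Σ|/2 = 576.
Hole:
Σ = (19) + (0) + (0) + (7) = 26
Area = |Σ|/2 = 13.
Net area = 576 − 13 = 563.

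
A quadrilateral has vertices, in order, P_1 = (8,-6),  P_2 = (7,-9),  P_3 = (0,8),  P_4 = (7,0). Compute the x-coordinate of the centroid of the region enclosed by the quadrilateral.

5

Apply the shoelace formula. First the cross-terms c_i = x_i·y_{i+1} − x_{i+1}·y_i:
  -30, 56, -56, -42  ⇒  2A = -72, A = -36.
Then Σ (x_i + x_{i+1})·c_i = -1080, so x̄ = -1080 / (6·(-36)) = 5.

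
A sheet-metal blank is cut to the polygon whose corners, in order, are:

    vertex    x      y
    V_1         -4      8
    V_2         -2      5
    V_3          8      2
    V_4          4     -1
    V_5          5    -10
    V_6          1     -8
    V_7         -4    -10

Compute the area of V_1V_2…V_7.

121.5

Σ = (-4) + (-44) + (-16) + (-35) + (-30) + (-42) + (-72) = -243
Area = |Σ|/2 = 121.5.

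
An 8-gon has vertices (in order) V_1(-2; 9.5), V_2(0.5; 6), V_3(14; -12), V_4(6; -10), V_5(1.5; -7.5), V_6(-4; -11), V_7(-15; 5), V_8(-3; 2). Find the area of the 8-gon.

237.875

Apply Gauss's area formula: 2A = Σ (x_i·y_{i+1} − x_{i+1}·y_i), indices taken mod 8.
V_1→V_2: (-2)(6) − (0.5)(9.5) = -16.75
V_2→V_3: (0.5)(-12) − (14)(6) = -90
V_3→V_4: (14)(-10) − (6)(-12) = -68
V_4→V_5: (6)(-7.5) − (1.5)(-10) = -30
V_5→V_6: (1.5)(-11) − (-4)(-7.5) = -46.5
V_6→V_7: (-4)(5) − (-15)(-11) = -185
V_7→V_8: (-15)(2) − (-3)(5) = -15
V_8→V_1: (-3)(9.5) − (-2)(2) = -24.5
Σ = -475.75
Area = |Σ|/2 = 237.875.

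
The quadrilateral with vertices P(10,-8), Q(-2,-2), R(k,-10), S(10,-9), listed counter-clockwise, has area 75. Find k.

-8

The doubled signed area Σ (x_i y_{i+1} − x_{i+1} y_i) is linear in k.
With k=0 it equals 94; the coefficient of k is -7 (from the two edges through R).
So -7·k + 94 = 2·75 = 150 ⇒ k = -8.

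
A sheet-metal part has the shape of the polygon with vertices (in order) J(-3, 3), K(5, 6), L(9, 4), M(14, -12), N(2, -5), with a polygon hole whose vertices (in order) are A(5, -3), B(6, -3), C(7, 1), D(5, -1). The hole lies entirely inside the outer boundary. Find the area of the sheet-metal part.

139

Outer boundary:
Apply Gauss's area formula: 2A = Σ (x_i·y_{i+1} − x_{i+1}·y_i), indices taken mod 5.
J→K: (-3)(6) − (5)(3) = -33
K→L: (5)(4) − (9)(6) = -34
L→M: (9)(-12) − (14)(4) = -164
M→N: (14)(-5) − (2)(-12) = -46
N→J: (2)(3) − (-3)(-5) = -9
Σ = -286
Area = |Σ|/2 = 143.
Hole:
Apply Gauss's area formula: 2A = Σ (x_i·y_{i+1} − x_{i+1}·y_i), indices taken mod 4.
A→B: (5)(-3) − (6)(-3) = 3
B→C: (6)(1) − (7)(-3) = 27
C→D: (7)(-1) − (5)(1) = -12
D→A: (5)(-3) − (5)(-1) = -10
Σ = 8
Area = |Σ|/2 = 4.
Net area = 143 − 4 = 139.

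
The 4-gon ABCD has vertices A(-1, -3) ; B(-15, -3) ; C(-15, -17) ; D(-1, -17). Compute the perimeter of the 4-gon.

|AB| = √((-14)² + (0)²) = √196 = 14
|BC| = √((0)² + (-14)²) = √196 = 14
|CD| = √((14)² + (0)²) = √196 = 14
|DA| = √((0)² + (14)²) = √196 = 14
Perimeter = 14 + 14 + 14 + 14 = 56.

56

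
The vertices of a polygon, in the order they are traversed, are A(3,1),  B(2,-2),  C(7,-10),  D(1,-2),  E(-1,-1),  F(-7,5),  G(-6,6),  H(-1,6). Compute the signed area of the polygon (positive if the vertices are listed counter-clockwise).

-47

Apply the surveyor's formula: 2A = Σ (x_i·y_{i+1} − x_{i+1}·y_i), indices taken mod 8.
Cross-terms: -8, -6, -4, -3, -12, -12, -30, -19  ⇒  Σ = -94
Signed area = Σ/2 = -47 (negative ⇒ clockwise traversal).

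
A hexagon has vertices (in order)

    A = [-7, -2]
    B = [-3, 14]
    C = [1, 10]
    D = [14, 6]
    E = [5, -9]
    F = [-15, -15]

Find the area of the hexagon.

361.5

Σ = (-104) + (-44) + (-134) + (-156) + (-210) + (-75) = -723
Area = |Σ|/2 = 361.5.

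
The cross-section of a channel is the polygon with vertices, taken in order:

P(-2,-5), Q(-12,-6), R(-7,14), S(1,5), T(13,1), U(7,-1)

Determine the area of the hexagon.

Apply the shoelace formula: 2A = Σ (x_i·y_{i+1} − x_{i+1}·y_i), indices taken mod 6.
Cross-terms: -48, -210, -49, -64, -20, -37  ⇒  Σ = -428
Area = |Σ|/2 = 214.

214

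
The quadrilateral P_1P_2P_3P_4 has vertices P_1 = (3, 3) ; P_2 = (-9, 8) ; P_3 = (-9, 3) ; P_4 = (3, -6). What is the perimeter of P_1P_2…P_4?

|P_1P_2| = √((-12)² + (5)²) = √169 = 13
|P_2P_3| = √((0)² + (-5)²) = √25 = 5
|P_3P_4| = √((12)² + (-9)²) = √225 = 15
|P_4P_1| = √((0)² + (9)²) = √81 = 9
Perimeter = 13 + 5 + 15 + 9 = 42.

42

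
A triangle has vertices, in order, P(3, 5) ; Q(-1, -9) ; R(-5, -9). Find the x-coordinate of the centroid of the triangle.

-1

Apply the surveyor's formula. First the cross-terms c_i = x_i·y_{i+1} − x_{i+1}·y_i:
  -22, -36, 2  ⇒  2A = -56, A = -28.
Then Σ (x_i + x_{i+1})·c_i = 168, so x̄ = 168 / (6·(-28)) = -1.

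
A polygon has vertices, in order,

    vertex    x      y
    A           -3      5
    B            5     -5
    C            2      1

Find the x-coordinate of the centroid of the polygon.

4/3

Apply the surveyor's formula. First the cross-terms c_i = x_i·y_{i+1} − x_{i+1}·y_i:
  -10, 15, 13  ⇒  2A = 18, A = 9.
Then Σ (x_i + x_{i+1})·c_i = 72, so x̄ = 72 / (6·9) = 4/3.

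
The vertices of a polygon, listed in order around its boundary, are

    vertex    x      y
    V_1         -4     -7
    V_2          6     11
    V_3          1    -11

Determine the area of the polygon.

Σ = (-2) + (-77) + (-51) = -130
Area = |Σ|/2 = 65.

65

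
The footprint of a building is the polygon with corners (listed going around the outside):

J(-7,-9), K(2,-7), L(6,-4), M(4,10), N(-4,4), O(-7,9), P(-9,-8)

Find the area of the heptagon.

Σ = (67) + (34) + (76) + (56) + (-8) + (137) + (25) = 387
Area = |Σ|/2 = 193.5.

193.5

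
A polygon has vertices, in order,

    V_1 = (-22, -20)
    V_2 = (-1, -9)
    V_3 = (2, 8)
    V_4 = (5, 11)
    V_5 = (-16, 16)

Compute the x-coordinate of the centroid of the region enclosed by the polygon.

-603/61

Apply the surveyor's formula. First the cross-terms c_i = x_i·y_{i+1} − x_{i+1}·y_i:
  178, 10, -18, 256, 672  ⇒  2A = 1098, A = 549.
Then Σ (x_i + x_{i+1})·c_i = -32562, so x̄ = -32562 / (6·549) = -603/61.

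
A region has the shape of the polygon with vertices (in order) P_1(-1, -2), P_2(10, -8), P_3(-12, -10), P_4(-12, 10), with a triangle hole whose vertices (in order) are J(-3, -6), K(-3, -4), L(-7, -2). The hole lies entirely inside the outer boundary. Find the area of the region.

183

Outer boundary:
Apply Gauss's area formula: 2A = Σ (x_i·y_{i+1} − x_{i+1}·y_i), indices taken mod 4.
Cross-terms: 28, -196, -240, 34  ⇒  Σ = -374
Area = |Σ|/2 = 187.
Hole:
Apply the surveyor's formula: 2A = Σ (x_i·y_{i+1} − x_{i+1}·y_i), indices taken mod 3.
J→K: (-3)(-4) − (-3)(-6) = -6
K→L: (-3)(-2) − (-7)(-4) = -22
L→J: (-7)(-6) − (-3)(-2) = 36
Σ = 8
Area = |Σ|/2 = 4.
Net area = 187 − 4 = 183.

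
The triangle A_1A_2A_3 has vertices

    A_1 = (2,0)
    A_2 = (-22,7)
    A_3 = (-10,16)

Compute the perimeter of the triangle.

|A_1A_2| = √((-24)² + (7)²) = √625 = 25
|A_2A_3| = √((12)² + (9)²) = √225 = 15
|A_3A_1| = √((12)² + (-16)²) = √400 = 20
Perimeter = 25 + 15 + 20 = 60.

60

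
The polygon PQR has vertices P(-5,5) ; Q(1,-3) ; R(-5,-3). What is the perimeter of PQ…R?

|PQ| = √((6)² + (-8)²) = √100 = 10
|QR| = √((-6)² + (0)²) = √36 = 6
|RP| = √((0)² + (8)²) = √64 = 8
Perimeter = 10 + 6 + 8 = 24.

24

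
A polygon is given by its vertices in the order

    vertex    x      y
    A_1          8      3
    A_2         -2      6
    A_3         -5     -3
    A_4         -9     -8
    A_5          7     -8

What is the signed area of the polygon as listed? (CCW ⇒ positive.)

158

Cross-terms: 54, 36, 13, 128, 85  ⇒  Σ = 316
Signed area = Σ/2 = 158 (positive ⇒ counter-clockwise traversal).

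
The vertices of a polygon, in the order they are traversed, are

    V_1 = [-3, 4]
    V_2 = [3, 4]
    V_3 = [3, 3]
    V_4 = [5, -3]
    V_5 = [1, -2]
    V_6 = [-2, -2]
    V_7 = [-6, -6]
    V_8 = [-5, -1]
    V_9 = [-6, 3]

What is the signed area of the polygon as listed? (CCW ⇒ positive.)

-62

Apply Gauss's area formula: 2A = Σ (x_i·y_{i+1} − x_{i+1}·y_i), indices taken mod 9.
V_1→V_2: (-3)(4) − (3)(4) = -24
V_2→V_3: (3)(3) − (3)(4) = -3
V_3→V_4: (3)(-3) − (5)(3) = -24
V_4→V_5: (5)(-2) − (1)(-3) = -7
V_5→V_6: (1)(-2) − (-2)(-2) = -6
V_6→V_7: (-2)(-6) − (-6)(-2) = 0
V_7→V_8: (-6)(-1) − (-5)(-6) = -24
V_8→V_9: (-5)(3) − (-6)(-1) = -21
V_9→V_1: (-6)(4) − (-3)(3) = -15
Σ = -124
Signed area = Σ/2 = -62 (negative ⇒ clockwise traversal).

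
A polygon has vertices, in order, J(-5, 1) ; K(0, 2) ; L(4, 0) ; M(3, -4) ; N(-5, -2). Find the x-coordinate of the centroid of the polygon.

-0.48

Apply the surveyor's formula. First the cross-terms c_i = x_i·y_{i+1} − x_{i+1}·y_i:
  -10, -8, -16, -26, -15  ⇒  2A = -75, A = -37.5.
Then Σ (x_i + x_{i+1})·c_i = 108, so x̄ = 108 / (6·(-37.5)) = -0.48.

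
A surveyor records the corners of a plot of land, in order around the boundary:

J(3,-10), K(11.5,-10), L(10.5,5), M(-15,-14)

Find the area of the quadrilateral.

183.75

Apply Gauss's area formula: 2A = Σ (x_i·y_{i+1} − x_{i+1}·y_i), indices taken mod 4.
J→K: (3)(-10) − (11.5)(-10) = 85
K→L: (11.5)(5) − (10.5)(-10) = 162.5
L→M: (10.5)(-14) − (-15)(5) = -72
M→J: (-15)(-10) − (3)(-14) = 192
Σ = 367.5
Area = |Σ|/2 = 183.75.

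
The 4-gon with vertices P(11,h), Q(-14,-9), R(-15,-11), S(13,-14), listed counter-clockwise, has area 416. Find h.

15

Write out the shoelace sum; only the two edges meeting at P involve h:
2·Area = [(13·h − 11·(-14)) + (11·(-9) − (-14)·h)] + 372
       = 27·h + 427 = 832
⇒ h = 15.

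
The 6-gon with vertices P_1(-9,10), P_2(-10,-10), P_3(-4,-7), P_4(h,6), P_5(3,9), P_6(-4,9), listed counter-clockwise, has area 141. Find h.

0

Write out the shoelace sum; only the two edges meeting at P_4 involve h:
2·Area = [((-4)·6 − h·(-7)) + (h·9 − 3·6)] + 324
       = 16·h + 282 = 282
⇒ h = 0.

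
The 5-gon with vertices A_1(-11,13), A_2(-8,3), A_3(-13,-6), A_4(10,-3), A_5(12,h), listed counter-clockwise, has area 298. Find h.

The doubled signed area Σ (x_i y_{i+1} − x_{i+1} y_i) is linear in h.
With h=0 it equals 449; the coefficient of h is 21 (from the two edges through A_5).
So 21·h + 449 = 2·298 = 596 ⇒ h = 7.

7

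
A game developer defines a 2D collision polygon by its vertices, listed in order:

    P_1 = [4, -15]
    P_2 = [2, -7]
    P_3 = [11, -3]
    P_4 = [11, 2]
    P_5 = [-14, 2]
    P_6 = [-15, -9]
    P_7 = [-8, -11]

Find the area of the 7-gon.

295.5

Apply the shoelace (surveyor's) formula: 2A = Σ (x_i·y_{i+1} − x_{i+1}·y_i), indices taken mod 7.
Σ = (2) + (71) + (55) + (50) + (156) + (93) + (164) = 591
Area = |Σ|/2 = 295.5.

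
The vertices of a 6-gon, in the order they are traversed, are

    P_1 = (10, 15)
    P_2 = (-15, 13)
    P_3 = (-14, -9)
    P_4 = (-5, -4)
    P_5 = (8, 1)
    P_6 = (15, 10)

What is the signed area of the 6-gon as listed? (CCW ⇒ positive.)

450

Apply the shoelace (surveyor's) formula: 2A = Σ (x_i·y_{i+1} − x_{i+1}·y_i), indices taken mod 6.
Σ = (355) + (317) + (11) + (27) + (65) + (125) = 900
Signed area = Σ/2 = 450 (positive ⇒ counter-clockwise traversal).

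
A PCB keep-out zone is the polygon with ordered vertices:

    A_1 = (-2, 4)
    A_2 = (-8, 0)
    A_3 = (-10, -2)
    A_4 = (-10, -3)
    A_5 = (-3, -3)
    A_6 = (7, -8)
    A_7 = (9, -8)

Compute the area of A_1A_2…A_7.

80

Apply Gauss's area formula: 2A = Σ (x_i·y_{i+1} − x_{i+1}·y_i), indices taken mod 7.
Σ = (32) + (16) + (10) + (21) + (45) + (16) + (20) = 160
Area = |Σ|/2 = 80.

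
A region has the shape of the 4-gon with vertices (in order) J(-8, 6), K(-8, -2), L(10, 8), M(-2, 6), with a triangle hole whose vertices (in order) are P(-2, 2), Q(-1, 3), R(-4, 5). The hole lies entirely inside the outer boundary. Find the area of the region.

63.5

Outer boundary:
Σ = (64) + (-44) + (76) + (36) = 132
Area = |Σ|/2 = 66.
Hole:
Apply the shoelace (surveyor's) formula: 2A = Σ (x_i·y_{i+1} − x_{i+1}·y_i), indices taken mod 3.
P→Q: (-2)(3) − (-1)(2) = -4
Q→R: (-1)(5) − (-4)(3) = 7
R→P: (-4)(2) − (-2)(5) = 2
Σ = 5
Area = |Σ|/2 = 2.5.
Net area = 66 − 2.5 = 63.5.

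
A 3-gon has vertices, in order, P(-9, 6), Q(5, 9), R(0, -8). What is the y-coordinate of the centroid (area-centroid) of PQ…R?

7/3

Apply the shoelace (surveyor's) formula. First the cross-terms c_i = x_i·y_{i+1} − x_{i+1}·y_i:
  -111, -40, -72  ⇒  2A = -223, A = -111.5.
Then Σ (y_i + y_{i+1})·c_i = -1561, so ȳ = -1561 / (6·(-111.5)) = 7/3.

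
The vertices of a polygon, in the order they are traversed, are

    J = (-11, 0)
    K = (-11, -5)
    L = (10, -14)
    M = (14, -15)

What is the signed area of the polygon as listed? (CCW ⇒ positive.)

Σ = (55) + (204) + (46) + (-165) = 140
Signed area = Σ/2 = 70 (positive ⇒ counter-clockwise traversal).

70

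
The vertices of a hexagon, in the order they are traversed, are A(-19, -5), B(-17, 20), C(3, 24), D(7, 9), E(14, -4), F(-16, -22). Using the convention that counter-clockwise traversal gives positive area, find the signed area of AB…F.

-969

Apply Gauss's area formula: 2A = Σ (x_i·y_{i+1} − x_{i+1}·y_i), indices taken mod 6.
Σ = (-465) + (-468) + (-141) + (-154) + (-372) + (-338) = -1938
Signed area = Σ/2 = -969 (negative ⇒ clockwise traversal).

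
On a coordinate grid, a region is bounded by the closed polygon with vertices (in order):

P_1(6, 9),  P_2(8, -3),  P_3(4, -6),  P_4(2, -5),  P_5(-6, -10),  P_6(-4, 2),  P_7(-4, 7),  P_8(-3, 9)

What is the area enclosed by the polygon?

176

Apply Gauss's area formula: 2A = Σ (x_i·y_{i+1} − x_{i+1}·y_i), indices taken mod 8.
Cross-terms: -90, -36, -8, -50, -52, -20, -15, -81  ⇒  Σ = -352
Area = |Σ|/2 = 176.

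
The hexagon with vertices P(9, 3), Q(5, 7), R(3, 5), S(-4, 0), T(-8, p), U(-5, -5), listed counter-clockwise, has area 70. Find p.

-2

Write out the shoelace sum; only the two edges meeting at T involve p:
2·Area = [((-4)·p − (-8)·0) + ((-8)·(-5) − (-5)·p)] + 102
       = 1·p + 142 = 140
⇒ p = -2.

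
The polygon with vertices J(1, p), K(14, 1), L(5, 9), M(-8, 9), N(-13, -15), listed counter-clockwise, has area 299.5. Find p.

-4

Write out the shoelace sum; only the two edges meeting at J involve p:
2·Area = [((-13)·p − 1·(-15)) + (1·1 − 14·p)] + 475
       = -27·p + 491 = 599
⇒ p = -4.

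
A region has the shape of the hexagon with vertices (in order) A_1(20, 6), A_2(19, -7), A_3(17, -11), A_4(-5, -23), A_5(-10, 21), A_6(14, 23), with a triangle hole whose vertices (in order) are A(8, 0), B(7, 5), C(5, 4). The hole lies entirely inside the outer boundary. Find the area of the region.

1007

Outer boundary:
Apply the surveyor's formula: 2A = Σ (x_i·y_{i+1} − x_{i+1}·y_i), indices taken mod 6.
Cross-terms: -254, -90, -446, -335, -524, -376  ⇒  Σ = -2025
Area = |Σ|/2 = 1012.5.
Hole:
Cross-terms: 40, 3, -32  ⇒  Σ = 11
Area = |Σ|/2 = 5.5.
Net area = 1012.5 − 5.5 = 1007.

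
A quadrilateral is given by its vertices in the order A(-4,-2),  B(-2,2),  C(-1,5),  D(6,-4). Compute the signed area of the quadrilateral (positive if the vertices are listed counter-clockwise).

Cross-terms: -12, -8, -26, -28  ⇒  Σ = -74
Signed area = Σ/2 = -37 (negative ⇒ clockwise traversal).

-37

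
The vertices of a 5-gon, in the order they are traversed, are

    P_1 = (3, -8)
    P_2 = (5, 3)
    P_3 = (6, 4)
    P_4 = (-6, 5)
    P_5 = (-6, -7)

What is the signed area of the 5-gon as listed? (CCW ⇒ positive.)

Cross-terms: 49, 2, 54, 72, 69  ⇒  Σ = 246
Signed area = Σ/2 = 123 (positive ⇒ counter-clockwise traversal).

123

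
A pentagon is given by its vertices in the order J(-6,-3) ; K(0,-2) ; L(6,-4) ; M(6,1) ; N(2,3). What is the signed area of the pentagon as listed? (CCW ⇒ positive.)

41

Σ = (12) + (12) + (30) + (16) + (12) = 82
Signed area = Σ/2 = 41 (positive ⇒ counter-clockwise traversal).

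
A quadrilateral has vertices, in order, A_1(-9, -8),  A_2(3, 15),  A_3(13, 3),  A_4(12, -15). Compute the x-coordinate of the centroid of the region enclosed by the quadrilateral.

266/69

Apply Gauss's area formula. First the cross-terms c_i = x_i·y_{i+1} − x_{i+1}·y_i:
  -111, -186, -231, -231  ⇒  2A = -759, A = -379.5.
Then Σ (x_i + x_{i+1})·c_i = -8778, so x̄ = -8778 / (6·(-379.5)) = 266/69.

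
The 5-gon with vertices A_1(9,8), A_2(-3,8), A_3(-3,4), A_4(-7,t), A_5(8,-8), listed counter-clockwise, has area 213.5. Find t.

The doubled signed area Σ (x_i y_{i+1} − x_{i+1} y_i) is linear in t.
With t=0 it equals 328; the coefficient of t is -11 (from the two edges through A_4).
So -11·t + 328 = 2·213.5 = 427 ⇒ t = -9.

-9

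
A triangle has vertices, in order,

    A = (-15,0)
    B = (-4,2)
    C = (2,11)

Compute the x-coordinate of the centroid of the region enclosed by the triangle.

-17/3

Apply the shoelace (surveyor's) formula. First the cross-terms c_i = x_i·y_{i+1} − x_{i+1}·y_i:
  -30, -48, 165  ⇒  2A = 87, A = 43.5.
Then Σ (x_i + x_{i+1})·c_i = -1479, so x̄ = -1479 / (6·43.5) = -17/3.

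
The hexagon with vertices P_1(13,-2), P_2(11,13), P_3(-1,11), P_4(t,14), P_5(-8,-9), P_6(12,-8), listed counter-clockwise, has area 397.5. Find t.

-6

Write out the shoelace sum; only the two edges meeting at P_4 involve t:
2·Area = [((-1)·14 − t·11) + (t·(-9) − (-8)·14)] + 577
       = -20·t + 675 = 795
⇒ t = -6.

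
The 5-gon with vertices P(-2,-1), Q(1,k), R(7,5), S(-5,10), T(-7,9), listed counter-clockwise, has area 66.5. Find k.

2

Write out the shoelace sum; only the two edges meeting at Q involve k:
2·Area = [((-2)·k − 1·(-1)) + (1·5 − 7·k)] + 145
       = -9·k + 151 = 133
⇒ k = 2.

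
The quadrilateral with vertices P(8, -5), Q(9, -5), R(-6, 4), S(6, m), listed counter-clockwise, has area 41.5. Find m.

-9

The doubled signed area Σ (x_i y_{i+1} − x_{i+1} y_i) is linear in m.
With m=0 it equals -43; the coefficient of m is -14 (from the two edges through S).
So -14·m + -43 = 2·41.5 = 83 ⇒ m = -9.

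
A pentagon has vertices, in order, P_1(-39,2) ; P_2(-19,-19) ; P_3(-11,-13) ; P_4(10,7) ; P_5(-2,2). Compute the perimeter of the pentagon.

|P_1P_2| = √((20)² + (-21)²) = √841 = 29
|P_2P_3| = √((8)² + (6)²) = √100 = 10
|P_3P_4| = √((21)² + (20)²) = √841 = 29
|P_4P_5| = √((-12)² + (-5)²) = √169 = 13
|P_5P_1| = √((-37)² + (0)²) = √1369 = 37
Perimeter = 29 + 10 + 29 + 13 + 37 = 118.

118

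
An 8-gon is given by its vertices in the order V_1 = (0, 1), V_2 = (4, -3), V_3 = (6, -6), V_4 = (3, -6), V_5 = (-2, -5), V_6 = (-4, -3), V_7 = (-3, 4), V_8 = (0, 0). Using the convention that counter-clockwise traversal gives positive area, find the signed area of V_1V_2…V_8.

-47

Apply the shoelace (surveyor's) formula: 2A = Σ (x_i·y_{i+1} − x_{i+1}·y_i), indices taken mod 8.
Σ = (-4) + (-6) + (-18) + (-27) + (-14) + (-25) + (0) + (0) = -94
Signed area = Σ/2 = -47 (negative ⇒ clockwise traversal).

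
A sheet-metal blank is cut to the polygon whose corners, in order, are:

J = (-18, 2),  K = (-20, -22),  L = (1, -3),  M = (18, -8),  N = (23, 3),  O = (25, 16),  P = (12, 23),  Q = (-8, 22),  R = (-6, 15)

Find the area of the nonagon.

J→K: (-18)(-22) − (-20)(2) = 436
K→L: (-20)(-3) − (1)(-22) = 82
L→M: (1)(-8) − (18)(-3) = 46
M→N: (18)(3) − (23)(-8) = 238
N→O: (23)(16) − (25)(3) = 293
O→P: (25)(23) − (12)(16) = 383
P→Q: (12)(22) − (-8)(23) = 448
Q→R: (-8)(15) − (-6)(22) = 12
R→J: (-6)(2) − (-18)(15) = 258
Σ = 2196
Area = |Σ|/2 = 1098.

1098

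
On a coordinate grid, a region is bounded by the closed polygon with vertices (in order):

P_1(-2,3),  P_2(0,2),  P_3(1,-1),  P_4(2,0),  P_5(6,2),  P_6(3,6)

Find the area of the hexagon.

Apply Gauss's area formula: 2A = Σ (x_i·y_{i+1} − x_{i+1}·y_i), indices taken mod 6.
P_1→P_2: (-2)(2) − (0)(3) = -4
P_2→P_3: (0)(-1) − (1)(2) = -2
P_3→P_4: (1)(0) − (2)(-1) = 2
P_4→P_5: (2)(2) − (6)(0) = 4
P_5→P_6: (6)(6) − (3)(2) = 30
P_6→P_1: (3)(3) − (-2)(6) = 21
Σ = 51
Area = |Σ|/2 = 25.5.

25.5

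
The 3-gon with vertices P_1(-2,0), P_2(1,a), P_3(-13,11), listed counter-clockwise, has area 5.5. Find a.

-2

Write out the shoelace sum; only the two edges meeting at P_2 involve a:
2·Area = [((-2)·a − 1·0) + (1·11 − (-13)·a)] + 22
       = 11·a + 33 = 11
⇒ a = -2.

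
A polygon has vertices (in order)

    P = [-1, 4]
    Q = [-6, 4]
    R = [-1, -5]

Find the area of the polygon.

Apply the surveyor's formula: 2A = Σ (x_i·y_{i+1} − x_{i+1}·y_i), indices taken mod 3.
Σ = (20) + (34) + (-9) = 45
Area = |Σ|/2 = 22.5.

22.5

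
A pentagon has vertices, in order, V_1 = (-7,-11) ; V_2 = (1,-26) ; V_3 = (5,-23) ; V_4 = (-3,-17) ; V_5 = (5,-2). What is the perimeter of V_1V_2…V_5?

64

|V_1V_2| = √((8)² + (-15)²) = √289 = 17
|V_2V_3| = √((4)² + (3)²) = √25 = 5
|V_3V_4| = √((-8)² + (6)²) = √100 = 10
|V_4V_5| = √((8)² + (15)²) = √289 = 17
|V_5V_1| = √((-12)² + (-9)²) = √225 = 15
Perimeter = 17 + 5 + 10 + 17 + 15 = 64.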